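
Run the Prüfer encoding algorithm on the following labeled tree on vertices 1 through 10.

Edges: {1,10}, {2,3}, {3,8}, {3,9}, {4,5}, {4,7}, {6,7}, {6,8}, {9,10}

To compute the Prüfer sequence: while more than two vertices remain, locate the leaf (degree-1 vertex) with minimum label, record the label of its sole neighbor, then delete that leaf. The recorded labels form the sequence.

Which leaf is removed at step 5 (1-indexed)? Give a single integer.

Answer: 7

Derivation:
Step 1: current leaves = {1,2,5}. Remove leaf 1 (neighbor: 10).
Step 2: current leaves = {2,5,10}. Remove leaf 2 (neighbor: 3).
Step 3: current leaves = {5,10}. Remove leaf 5 (neighbor: 4).
Step 4: current leaves = {4,10}. Remove leaf 4 (neighbor: 7).
Step 5: current leaves = {7,10}. Remove leaf 7 (neighbor: 6).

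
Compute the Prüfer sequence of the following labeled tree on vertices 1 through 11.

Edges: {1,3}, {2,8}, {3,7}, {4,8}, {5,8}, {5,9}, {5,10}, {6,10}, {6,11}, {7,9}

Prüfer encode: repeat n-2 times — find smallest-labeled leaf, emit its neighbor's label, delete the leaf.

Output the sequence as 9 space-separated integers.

Step 1: leaves = {1,2,4,11}. Remove smallest leaf 1, emit neighbor 3.
Step 2: leaves = {2,3,4,11}. Remove smallest leaf 2, emit neighbor 8.
Step 3: leaves = {3,4,11}. Remove smallest leaf 3, emit neighbor 7.
Step 4: leaves = {4,7,11}. Remove smallest leaf 4, emit neighbor 8.
Step 5: leaves = {7,8,11}. Remove smallest leaf 7, emit neighbor 9.
Step 6: leaves = {8,9,11}. Remove smallest leaf 8, emit neighbor 5.
Step 7: leaves = {9,11}. Remove smallest leaf 9, emit neighbor 5.
Step 8: leaves = {5,11}. Remove smallest leaf 5, emit neighbor 10.
Step 9: leaves = {10,11}. Remove smallest leaf 10, emit neighbor 6.
Done: 2 vertices remain (6, 11). Sequence = [3 8 7 8 9 5 5 10 6]

Answer: 3 8 7 8 9 5 5 10 6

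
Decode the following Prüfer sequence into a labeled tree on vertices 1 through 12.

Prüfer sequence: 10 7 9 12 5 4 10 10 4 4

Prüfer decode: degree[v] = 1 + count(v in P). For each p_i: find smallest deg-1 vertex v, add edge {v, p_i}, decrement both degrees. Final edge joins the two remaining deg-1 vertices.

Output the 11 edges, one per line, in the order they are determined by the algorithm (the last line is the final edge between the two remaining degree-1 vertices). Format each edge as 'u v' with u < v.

Answer: 1 10
2 7
3 9
6 12
5 7
4 5
8 10
9 10
4 10
4 11
4 12

Derivation:
Initial degrees: {1:1, 2:1, 3:1, 4:4, 5:2, 6:1, 7:2, 8:1, 9:2, 10:4, 11:1, 12:2}
Step 1: smallest deg-1 vertex = 1, p_1 = 10. Add edge {1,10}. Now deg[1]=0, deg[10]=3.
Step 2: smallest deg-1 vertex = 2, p_2 = 7. Add edge {2,7}. Now deg[2]=0, deg[7]=1.
Step 3: smallest deg-1 vertex = 3, p_3 = 9. Add edge {3,9}. Now deg[3]=0, deg[9]=1.
Step 4: smallest deg-1 vertex = 6, p_4 = 12. Add edge {6,12}. Now deg[6]=0, deg[12]=1.
Step 5: smallest deg-1 vertex = 7, p_5 = 5. Add edge {5,7}. Now deg[7]=0, deg[5]=1.
Step 6: smallest deg-1 vertex = 5, p_6 = 4. Add edge {4,5}. Now deg[5]=0, deg[4]=3.
Step 7: smallest deg-1 vertex = 8, p_7 = 10. Add edge {8,10}. Now deg[8]=0, deg[10]=2.
Step 8: smallest deg-1 vertex = 9, p_8 = 10. Add edge {9,10}. Now deg[9]=0, deg[10]=1.
Step 9: smallest deg-1 vertex = 10, p_9 = 4. Add edge {4,10}. Now deg[10]=0, deg[4]=2.
Step 10: smallest deg-1 vertex = 11, p_10 = 4. Add edge {4,11}. Now deg[11]=0, deg[4]=1.
Final: two remaining deg-1 vertices are 4, 12. Add edge {4,12}.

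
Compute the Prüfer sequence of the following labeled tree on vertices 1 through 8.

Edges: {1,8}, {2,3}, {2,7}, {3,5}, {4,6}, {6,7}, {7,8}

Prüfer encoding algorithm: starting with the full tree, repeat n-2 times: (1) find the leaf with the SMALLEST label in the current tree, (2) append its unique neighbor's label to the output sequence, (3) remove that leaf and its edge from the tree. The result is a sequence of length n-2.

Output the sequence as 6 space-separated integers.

Step 1: leaves = {1,4,5}. Remove smallest leaf 1, emit neighbor 8.
Step 2: leaves = {4,5,8}. Remove smallest leaf 4, emit neighbor 6.
Step 3: leaves = {5,6,8}. Remove smallest leaf 5, emit neighbor 3.
Step 4: leaves = {3,6,8}. Remove smallest leaf 3, emit neighbor 2.
Step 5: leaves = {2,6,8}. Remove smallest leaf 2, emit neighbor 7.
Step 6: leaves = {6,8}. Remove smallest leaf 6, emit neighbor 7.
Done: 2 vertices remain (7, 8). Sequence = [8 6 3 2 7 7]

Answer: 8 6 3 2 7 7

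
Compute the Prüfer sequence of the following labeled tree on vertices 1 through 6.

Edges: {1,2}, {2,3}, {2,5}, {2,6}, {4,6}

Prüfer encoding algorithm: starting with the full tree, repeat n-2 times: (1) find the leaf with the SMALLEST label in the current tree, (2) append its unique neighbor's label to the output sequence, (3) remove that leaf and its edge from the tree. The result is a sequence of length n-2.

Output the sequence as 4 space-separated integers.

Step 1: leaves = {1,3,4,5}. Remove smallest leaf 1, emit neighbor 2.
Step 2: leaves = {3,4,5}. Remove smallest leaf 3, emit neighbor 2.
Step 3: leaves = {4,5}. Remove smallest leaf 4, emit neighbor 6.
Step 4: leaves = {5,6}. Remove smallest leaf 5, emit neighbor 2.
Done: 2 vertices remain (2, 6). Sequence = [2 2 6 2]

Answer: 2 2 6 2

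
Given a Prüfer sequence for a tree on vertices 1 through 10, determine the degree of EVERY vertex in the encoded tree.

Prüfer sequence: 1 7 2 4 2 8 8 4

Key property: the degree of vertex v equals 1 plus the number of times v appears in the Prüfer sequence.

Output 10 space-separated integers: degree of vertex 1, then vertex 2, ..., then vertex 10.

Answer: 2 3 1 3 1 1 2 3 1 1

Derivation:
p_1 = 1: count[1] becomes 1
p_2 = 7: count[7] becomes 1
p_3 = 2: count[2] becomes 1
p_4 = 4: count[4] becomes 1
p_5 = 2: count[2] becomes 2
p_6 = 8: count[8] becomes 1
p_7 = 8: count[8] becomes 2
p_8 = 4: count[4] becomes 2
Degrees (1 + count): deg[1]=1+1=2, deg[2]=1+2=3, deg[3]=1+0=1, deg[4]=1+2=3, deg[5]=1+0=1, deg[6]=1+0=1, deg[7]=1+1=2, deg[8]=1+2=3, deg[9]=1+0=1, deg[10]=1+0=1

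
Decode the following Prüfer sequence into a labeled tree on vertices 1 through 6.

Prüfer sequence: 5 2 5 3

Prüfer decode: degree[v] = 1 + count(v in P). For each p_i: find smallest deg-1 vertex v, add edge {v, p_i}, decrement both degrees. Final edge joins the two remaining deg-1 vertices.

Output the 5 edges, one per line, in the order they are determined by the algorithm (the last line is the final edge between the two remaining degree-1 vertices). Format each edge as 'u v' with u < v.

Answer: 1 5
2 4
2 5
3 5
3 6

Derivation:
Initial degrees: {1:1, 2:2, 3:2, 4:1, 5:3, 6:1}
Step 1: smallest deg-1 vertex = 1, p_1 = 5. Add edge {1,5}. Now deg[1]=0, deg[5]=2.
Step 2: smallest deg-1 vertex = 4, p_2 = 2. Add edge {2,4}. Now deg[4]=0, deg[2]=1.
Step 3: smallest deg-1 vertex = 2, p_3 = 5. Add edge {2,5}. Now deg[2]=0, deg[5]=1.
Step 4: smallest deg-1 vertex = 5, p_4 = 3. Add edge {3,5}. Now deg[5]=0, deg[3]=1.
Final: two remaining deg-1 vertices are 3, 6. Add edge {3,6}.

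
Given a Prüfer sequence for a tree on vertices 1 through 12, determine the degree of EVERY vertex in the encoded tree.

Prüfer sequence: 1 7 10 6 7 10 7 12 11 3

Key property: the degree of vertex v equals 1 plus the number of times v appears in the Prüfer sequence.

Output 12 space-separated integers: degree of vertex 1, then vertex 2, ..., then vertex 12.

p_1 = 1: count[1] becomes 1
p_2 = 7: count[7] becomes 1
p_3 = 10: count[10] becomes 1
p_4 = 6: count[6] becomes 1
p_5 = 7: count[7] becomes 2
p_6 = 10: count[10] becomes 2
p_7 = 7: count[7] becomes 3
p_8 = 12: count[12] becomes 1
p_9 = 11: count[11] becomes 1
p_10 = 3: count[3] becomes 1
Degrees (1 + count): deg[1]=1+1=2, deg[2]=1+0=1, deg[3]=1+1=2, deg[4]=1+0=1, deg[5]=1+0=1, deg[6]=1+1=2, deg[7]=1+3=4, deg[8]=1+0=1, deg[9]=1+0=1, deg[10]=1+2=3, deg[11]=1+1=2, deg[12]=1+1=2

Answer: 2 1 2 1 1 2 4 1 1 3 2 2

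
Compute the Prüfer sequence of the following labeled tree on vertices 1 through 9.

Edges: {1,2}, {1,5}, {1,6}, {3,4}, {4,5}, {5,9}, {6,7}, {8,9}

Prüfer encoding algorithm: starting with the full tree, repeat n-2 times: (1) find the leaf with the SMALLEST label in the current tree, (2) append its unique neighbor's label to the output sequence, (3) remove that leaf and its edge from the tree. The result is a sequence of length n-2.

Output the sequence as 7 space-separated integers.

Step 1: leaves = {2,3,7,8}. Remove smallest leaf 2, emit neighbor 1.
Step 2: leaves = {3,7,8}. Remove smallest leaf 3, emit neighbor 4.
Step 3: leaves = {4,7,8}. Remove smallest leaf 4, emit neighbor 5.
Step 4: leaves = {7,8}. Remove smallest leaf 7, emit neighbor 6.
Step 5: leaves = {6,8}. Remove smallest leaf 6, emit neighbor 1.
Step 6: leaves = {1,8}. Remove smallest leaf 1, emit neighbor 5.
Step 7: leaves = {5,8}. Remove smallest leaf 5, emit neighbor 9.
Done: 2 vertices remain (8, 9). Sequence = [1 4 5 6 1 5 9]

Answer: 1 4 5 6 1 5 9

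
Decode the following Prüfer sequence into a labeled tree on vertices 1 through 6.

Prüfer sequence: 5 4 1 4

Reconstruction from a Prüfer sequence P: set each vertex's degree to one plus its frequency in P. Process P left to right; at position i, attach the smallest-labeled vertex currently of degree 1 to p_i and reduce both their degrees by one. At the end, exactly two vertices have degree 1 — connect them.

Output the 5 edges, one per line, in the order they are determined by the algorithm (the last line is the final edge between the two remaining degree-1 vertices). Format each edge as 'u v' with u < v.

Answer: 2 5
3 4
1 5
1 4
4 6

Derivation:
Initial degrees: {1:2, 2:1, 3:1, 4:3, 5:2, 6:1}
Step 1: smallest deg-1 vertex = 2, p_1 = 5. Add edge {2,5}. Now deg[2]=0, deg[5]=1.
Step 2: smallest deg-1 vertex = 3, p_2 = 4. Add edge {3,4}. Now deg[3]=0, deg[4]=2.
Step 3: smallest deg-1 vertex = 5, p_3 = 1. Add edge {1,5}. Now deg[5]=0, deg[1]=1.
Step 4: smallest deg-1 vertex = 1, p_4 = 4. Add edge {1,4}. Now deg[1]=0, deg[4]=1.
Final: two remaining deg-1 vertices are 4, 6. Add edge {4,6}.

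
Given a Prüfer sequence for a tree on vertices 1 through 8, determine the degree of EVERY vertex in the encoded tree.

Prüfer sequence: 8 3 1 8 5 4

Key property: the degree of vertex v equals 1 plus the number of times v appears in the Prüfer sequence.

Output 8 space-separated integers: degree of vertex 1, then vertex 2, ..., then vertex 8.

Answer: 2 1 2 2 2 1 1 3

Derivation:
p_1 = 8: count[8] becomes 1
p_2 = 3: count[3] becomes 1
p_3 = 1: count[1] becomes 1
p_4 = 8: count[8] becomes 2
p_5 = 5: count[5] becomes 1
p_6 = 4: count[4] becomes 1
Degrees (1 + count): deg[1]=1+1=2, deg[2]=1+0=1, deg[3]=1+1=2, deg[4]=1+1=2, deg[5]=1+1=2, deg[6]=1+0=1, deg[7]=1+0=1, deg[8]=1+2=3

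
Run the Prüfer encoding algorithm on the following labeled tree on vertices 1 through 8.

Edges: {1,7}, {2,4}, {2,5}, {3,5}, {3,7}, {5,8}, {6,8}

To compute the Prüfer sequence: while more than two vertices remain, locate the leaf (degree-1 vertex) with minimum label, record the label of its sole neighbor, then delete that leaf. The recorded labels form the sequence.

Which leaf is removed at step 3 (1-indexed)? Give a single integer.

Step 1: current leaves = {1,4,6}. Remove leaf 1 (neighbor: 7).
Step 2: current leaves = {4,6,7}. Remove leaf 4 (neighbor: 2).
Step 3: current leaves = {2,6,7}. Remove leaf 2 (neighbor: 5).

Answer: 2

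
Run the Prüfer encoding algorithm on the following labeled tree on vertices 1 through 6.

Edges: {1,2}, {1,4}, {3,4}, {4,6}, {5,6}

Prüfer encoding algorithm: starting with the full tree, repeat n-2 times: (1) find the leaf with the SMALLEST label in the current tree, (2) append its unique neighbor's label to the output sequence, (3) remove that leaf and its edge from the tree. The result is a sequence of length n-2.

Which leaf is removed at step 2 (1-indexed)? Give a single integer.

Step 1: current leaves = {2,3,5}. Remove leaf 2 (neighbor: 1).
Step 2: current leaves = {1,3,5}. Remove leaf 1 (neighbor: 4).

Answer: 1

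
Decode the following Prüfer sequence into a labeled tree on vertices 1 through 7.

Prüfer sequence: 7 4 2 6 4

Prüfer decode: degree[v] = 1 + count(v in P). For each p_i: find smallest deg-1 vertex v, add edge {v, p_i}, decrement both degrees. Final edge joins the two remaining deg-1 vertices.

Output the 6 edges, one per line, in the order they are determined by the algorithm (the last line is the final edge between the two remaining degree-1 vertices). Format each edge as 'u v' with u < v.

Answer: 1 7
3 4
2 5
2 6
4 6
4 7

Derivation:
Initial degrees: {1:1, 2:2, 3:1, 4:3, 5:1, 6:2, 7:2}
Step 1: smallest deg-1 vertex = 1, p_1 = 7. Add edge {1,7}. Now deg[1]=0, deg[7]=1.
Step 2: smallest deg-1 vertex = 3, p_2 = 4. Add edge {3,4}. Now deg[3]=0, deg[4]=2.
Step 3: smallest deg-1 vertex = 5, p_3 = 2. Add edge {2,5}. Now deg[5]=0, deg[2]=1.
Step 4: smallest deg-1 vertex = 2, p_4 = 6. Add edge {2,6}. Now deg[2]=0, deg[6]=1.
Step 5: smallest deg-1 vertex = 6, p_5 = 4. Add edge {4,6}. Now deg[6]=0, deg[4]=1.
Final: two remaining deg-1 vertices are 4, 7. Add edge {4,7}.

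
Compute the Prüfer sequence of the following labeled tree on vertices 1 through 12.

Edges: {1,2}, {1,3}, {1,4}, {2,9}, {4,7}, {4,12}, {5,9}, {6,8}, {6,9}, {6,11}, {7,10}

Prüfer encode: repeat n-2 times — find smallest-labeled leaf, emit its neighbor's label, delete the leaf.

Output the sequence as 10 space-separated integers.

Answer: 1 9 6 7 4 6 9 2 1 4

Derivation:
Step 1: leaves = {3,5,8,10,11,12}. Remove smallest leaf 3, emit neighbor 1.
Step 2: leaves = {5,8,10,11,12}. Remove smallest leaf 5, emit neighbor 9.
Step 3: leaves = {8,10,11,12}. Remove smallest leaf 8, emit neighbor 6.
Step 4: leaves = {10,11,12}. Remove smallest leaf 10, emit neighbor 7.
Step 5: leaves = {7,11,12}. Remove smallest leaf 7, emit neighbor 4.
Step 6: leaves = {11,12}. Remove smallest leaf 11, emit neighbor 6.
Step 7: leaves = {6,12}. Remove smallest leaf 6, emit neighbor 9.
Step 8: leaves = {9,12}. Remove smallest leaf 9, emit neighbor 2.
Step 9: leaves = {2,12}. Remove smallest leaf 2, emit neighbor 1.
Step 10: leaves = {1,12}. Remove smallest leaf 1, emit neighbor 4.
Done: 2 vertices remain (4, 12). Sequence = [1 9 6 7 4 6 9 2 1 4]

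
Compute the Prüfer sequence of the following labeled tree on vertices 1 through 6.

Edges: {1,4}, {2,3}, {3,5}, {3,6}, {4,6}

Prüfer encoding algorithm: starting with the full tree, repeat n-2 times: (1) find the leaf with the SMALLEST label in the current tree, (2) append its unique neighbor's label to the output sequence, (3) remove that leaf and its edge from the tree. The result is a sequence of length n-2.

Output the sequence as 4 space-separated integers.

Answer: 4 3 6 3

Derivation:
Step 1: leaves = {1,2,5}. Remove smallest leaf 1, emit neighbor 4.
Step 2: leaves = {2,4,5}. Remove smallest leaf 2, emit neighbor 3.
Step 3: leaves = {4,5}. Remove smallest leaf 4, emit neighbor 6.
Step 4: leaves = {5,6}. Remove smallest leaf 5, emit neighbor 3.
Done: 2 vertices remain (3, 6). Sequence = [4 3 6 3]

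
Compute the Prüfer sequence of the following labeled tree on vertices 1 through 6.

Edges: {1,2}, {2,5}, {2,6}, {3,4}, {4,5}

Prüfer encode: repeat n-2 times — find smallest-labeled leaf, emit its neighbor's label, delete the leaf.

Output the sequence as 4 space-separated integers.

Answer: 2 4 5 2

Derivation:
Step 1: leaves = {1,3,6}. Remove smallest leaf 1, emit neighbor 2.
Step 2: leaves = {3,6}. Remove smallest leaf 3, emit neighbor 4.
Step 3: leaves = {4,6}. Remove smallest leaf 4, emit neighbor 5.
Step 4: leaves = {5,6}. Remove smallest leaf 5, emit neighbor 2.
Done: 2 vertices remain (2, 6). Sequence = [2 4 5 2]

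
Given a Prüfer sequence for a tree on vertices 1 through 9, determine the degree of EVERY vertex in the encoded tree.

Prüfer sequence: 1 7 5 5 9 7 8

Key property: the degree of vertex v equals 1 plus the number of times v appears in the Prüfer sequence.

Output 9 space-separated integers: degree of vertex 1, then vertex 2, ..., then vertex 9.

Answer: 2 1 1 1 3 1 3 2 2

Derivation:
p_1 = 1: count[1] becomes 1
p_2 = 7: count[7] becomes 1
p_3 = 5: count[5] becomes 1
p_4 = 5: count[5] becomes 2
p_5 = 9: count[9] becomes 1
p_6 = 7: count[7] becomes 2
p_7 = 8: count[8] becomes 1
Degrees (1 + count): deg[1]=1+1=2, deg[2]=1+0=1, deg[3]=1+0=1, deg[4]=1+0=1, deg[5]=1+2=3, deg[6]=1+0=1, deg[7]=1+2=3, deg[8]=1+1=2, deg[9]=1+1=2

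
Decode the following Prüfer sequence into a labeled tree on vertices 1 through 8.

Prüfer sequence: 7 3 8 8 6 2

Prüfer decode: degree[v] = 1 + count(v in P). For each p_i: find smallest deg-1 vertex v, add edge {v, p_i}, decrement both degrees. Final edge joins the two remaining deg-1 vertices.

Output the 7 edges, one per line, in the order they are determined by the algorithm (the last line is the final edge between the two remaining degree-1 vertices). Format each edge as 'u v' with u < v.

Initial degrees: {1:1, 2:2, 3:2, 4:1, 5:1, 6:2, 7:2, 8:3}
Step 1: smallest deg-1 vertex = 1, p_1 = 7. Add edge {1,7}. Now deg[1]=0, deg[7]=1.
Step 2: smallest deg-1 vertex = 4, p_2 = 3. Add edge {3,4}. Now deg[4]=0, deg[3]=1.
Step 3: smallest deg-1 vertex = 3, p_3 = 8. Add edge {3,8}. Now deg[3]=0, deg[8]=2.
Step 4: smallest deg-1 vertex = 5, p_4 = 8. Add edge {5,8}. Now deg[5]=0, deg[8]=1.
Step 5: smallest deg-1 vertex = 7, p_5 = 6. Add edge {6,7}. Now deg[7]=0, deg[6]=1.
Step 6: smallest deg-1 vertex = 6, p_6 = 2. Add edge {2,6}. Now deg[6]=0, deg[2]=1.
Final: two remaining deg-1 vertices are 2, 8. Add edge {2,8}.

Answer: 1 7
3 4
3 8
5 8
6 7
2 6
2 8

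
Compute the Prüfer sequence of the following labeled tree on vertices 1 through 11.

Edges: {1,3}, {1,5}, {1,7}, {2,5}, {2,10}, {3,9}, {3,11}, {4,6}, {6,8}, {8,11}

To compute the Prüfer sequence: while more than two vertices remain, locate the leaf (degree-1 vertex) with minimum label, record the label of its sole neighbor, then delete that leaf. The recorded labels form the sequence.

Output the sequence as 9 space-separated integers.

Answer: 6 8 1 11 3 2 5 1 3

Derivation:
Step 1: leaves = {4,7,9,10}. Remove smallest leaf 4, emit neighbor 6.
Step 2: leaves = {6,7,9,10}. Remove smallest leaf 6, emit neighbor 8.
Step 3: leaves = {7,8,9,10}. Remove smallest leaf 7, emit neighbor 1.
Step 4: leaves = {8,9,10}. Remove smallest leaf 8, emit neighbor 11.
Step 5: leaves = {9,10,11}. Remove smallest leaf 9, emit neighbor 3.
Step 6: leaves = {10,11}. Remove smallest leaf 10, emit neighbor 2.
Step 7: leaves = {2,11}. Remove smallest leaf 2, emit neighbor 5.
Step 8: leaves = {5,11}. Remove smallest leaf 5, emit neighbor 1.
Step 9: leaves = {1,11}. Remove smallest leaf 1, emit neighbor 3.
Done: 2 vertices remain (3, 11). Sequence = [6 8 1 11 3 2 5 1 3]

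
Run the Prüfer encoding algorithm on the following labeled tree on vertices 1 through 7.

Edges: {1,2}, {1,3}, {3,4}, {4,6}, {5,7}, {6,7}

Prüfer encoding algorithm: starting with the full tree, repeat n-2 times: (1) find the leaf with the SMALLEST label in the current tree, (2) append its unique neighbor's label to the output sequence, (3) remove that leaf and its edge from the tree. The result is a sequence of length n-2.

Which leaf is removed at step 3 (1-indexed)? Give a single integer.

Answer: 3

Derivation:
Step 1: current leaves = {2,5}. Remove leaf 2 (neighbor: 1).
Step 2: current leaves = {1,5}. Remove leaf 1 (neighbor: 3).
Step 3: current leaves = {3,5}. Remove leaf 3 (neighbor: 4).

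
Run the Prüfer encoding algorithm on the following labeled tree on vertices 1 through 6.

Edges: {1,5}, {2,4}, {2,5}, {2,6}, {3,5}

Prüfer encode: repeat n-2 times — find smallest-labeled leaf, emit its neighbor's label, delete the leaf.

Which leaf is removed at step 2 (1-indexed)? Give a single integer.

Step 1: current leaves = {1,3,4,6}. Remove leaf 1 (neighbor: 5).
Step 2: current leaves = {3,4,6}. Remove leaf 3 (neighbor: 5).

Answer: 3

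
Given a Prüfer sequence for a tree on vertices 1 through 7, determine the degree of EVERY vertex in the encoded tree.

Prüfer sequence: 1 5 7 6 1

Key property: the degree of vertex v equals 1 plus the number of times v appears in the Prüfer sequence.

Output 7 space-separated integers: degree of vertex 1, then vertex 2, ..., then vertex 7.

Answer: 3 1 1 1 2 2 2

Derivation:
p_1 = 1: count[1] becomes 1
p_2 = 5: count[5] becomes 1
p_3 = 7: count[7] becomes 1
p_4 = 6: count[6] becomes 1
p_5 = 1: count[1] becomes 2
Degrees (1 + count): deg[1]=1+2=3, deg[2]=1+0=1, deg[3]=1+0=1, deg[4]=1+0=1, deg[5]=1+1=2, deg[6]=1+1=2, deg[7]=1+1=2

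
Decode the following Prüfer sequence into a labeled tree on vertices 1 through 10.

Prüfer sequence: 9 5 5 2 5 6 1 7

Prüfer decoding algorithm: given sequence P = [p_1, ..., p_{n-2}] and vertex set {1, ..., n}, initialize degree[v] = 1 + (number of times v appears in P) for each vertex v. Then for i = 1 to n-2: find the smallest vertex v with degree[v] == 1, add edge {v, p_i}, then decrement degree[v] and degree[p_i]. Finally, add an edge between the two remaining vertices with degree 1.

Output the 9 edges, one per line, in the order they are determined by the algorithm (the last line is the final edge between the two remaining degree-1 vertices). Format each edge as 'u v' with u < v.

Initial degrees: {1:2, 2:2, 3:1, 4:1, 5:4, 6:2, 7:2, 8:1, 9:2, 10:1}
Step 1: smallest deg-1 vertex = 3, p_1 = 9. Add edge {3,9}. Now deg[3]=0, deg[9]=1.
Step 2: smallest deg-1 vertex = 4, p_2 = 5. Add edge {4,5}. Now deg[4]=0, deg[5]=3.
Step 3: smallest deg-1 vertex = 8, p_3 = 5. Add edge {5,8}. Now deg[8]=0, deg[5]=2.
Step 4: smallest deg-1 vertex = 9, p_4 = 2. Add edge {2,9}. Now deg[9]=0, deg[2]=1.
Step 5: smallest deg-1 vertex = 2, p_5 = 5. Add edge {2,5}. Now deg[2]=0, deg[5]=1.
Step 6: smallest deg-1 vertex = 5, p_6 = 6. Add edge {5,6}. Now deg[5]=0, deg[6]=1.
Step 7: smallest deg-1 vertex = 6, p_7 = 1. Add edge {1,6}. Now deg[6]=0, deg[1]=1.
Step 8: smallest deg-1 vertex = 1, p_8 = 7. Add edge {1,7}. Now deg[1]=0, deg[7]=1.
Final: two remaining deg-1 vertices are 7, 10. Add edge {7,10}.

Answer: 3 9
4 5
5 8
2 9
2 5
5 6
1 6
1 7
7 10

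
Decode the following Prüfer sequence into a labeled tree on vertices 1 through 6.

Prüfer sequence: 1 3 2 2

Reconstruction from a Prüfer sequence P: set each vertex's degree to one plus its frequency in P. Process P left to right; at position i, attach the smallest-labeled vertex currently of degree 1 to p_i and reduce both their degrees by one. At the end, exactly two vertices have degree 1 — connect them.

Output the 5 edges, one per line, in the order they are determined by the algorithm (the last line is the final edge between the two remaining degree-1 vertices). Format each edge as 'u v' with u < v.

Initial degrees: {1:2, 2:3, 3:2, 4:1, 5:1, 6:1}
Step 1: smallest deg-1 vertex = 4, p_1 = 1. Add edge {1,4}. Now deg[4]=0, deg[1]=1.
Step 2: smallest deg-1 vertex = 1, p_2 = 3. Add edge {1,3}. Now deg[1]=0, deg[3]=1.
Step 3: smallest deg-1 vertex = 3, p_3 = 2. Add edge {2,3}. Now deg[3]=0, deg[2]=2.
Step 4: smallest deg-1 vertex = 5, p_4 = 2. Add edge {2,5}. Now deg[5]=0, deg[2]=1.
Final: two remaining deg-1 vertices are 2, 6. Add edge {2,6}.

Answer: 1 4
1 3
2 3
2 5
2 6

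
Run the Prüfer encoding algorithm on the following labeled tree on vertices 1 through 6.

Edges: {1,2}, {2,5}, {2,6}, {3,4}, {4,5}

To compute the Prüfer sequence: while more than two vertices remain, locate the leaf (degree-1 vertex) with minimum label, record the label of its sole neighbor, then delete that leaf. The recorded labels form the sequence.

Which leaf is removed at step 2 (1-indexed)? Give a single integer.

Answer: 3

Derivation:
Step 1: current leaves = {1,3,6}. Remove leaf 1 (neighbor: 2).
Step 2: current leaves = {3,6}. Remove leaf 3 (neighbor: 4).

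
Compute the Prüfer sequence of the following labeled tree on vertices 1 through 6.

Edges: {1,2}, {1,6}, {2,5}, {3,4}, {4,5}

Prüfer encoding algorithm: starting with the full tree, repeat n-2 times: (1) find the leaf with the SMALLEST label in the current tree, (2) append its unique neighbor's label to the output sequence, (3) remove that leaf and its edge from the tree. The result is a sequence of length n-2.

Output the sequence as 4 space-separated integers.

Step 1: leaves = {3,6}. Remove smallest leaf 3, emit neighbor 4.
Step 2: leaves = {4,6}. Remove smallest leaf 4, emit neighbor 5.
Step 3: leaves = {5,6}. Remove smallest leaf 5, emit neighbor 2.
Step 4: leaves = {2,6}. Remove smallest leaf 2, emit neighbor 1.
Done: 2 vertices remain (1, 6). Sequence = [4 5 2 1]

Answer: 4 5 2 1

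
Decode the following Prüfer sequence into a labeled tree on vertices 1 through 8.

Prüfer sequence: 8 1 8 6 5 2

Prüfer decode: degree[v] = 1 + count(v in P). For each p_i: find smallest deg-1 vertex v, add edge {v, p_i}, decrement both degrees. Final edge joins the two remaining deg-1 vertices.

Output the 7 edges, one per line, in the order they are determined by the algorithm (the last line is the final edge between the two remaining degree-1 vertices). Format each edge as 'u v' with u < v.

Answer: 3 8
1 4
1 8
6 7
5 6
2 5
2 8

Derivation:
Initial degrees: {1:2, 2:2, 3:1, 4:1, 5:2, 6:2, 7:1, 8:3}
Step 1: smallest deg-1 vertex = 3, p_1 = 8. Add edge {3,8}. Now deg[3]=0, deg[8]=2.
Step 2: smallest deg-1 vertex = 4, p_2 = 1. Add edge {1,4}. Now deg[4]=0, deg[1]=1.
Step 3: smallest deg-1 vertex = 1, p_3 = 8. Add edge {1,8}. Now deg[1]=0, deg[8]=1.
Step 4: smallest deg-1 vertex = 7, p_4 = 6. Add edge {6,7}. Now deg[7]=0, deg[6]=1.
Step 5: smallest deg-1 vertex = 6, p_5 = 5. Add edge {5,6}. Now deg[6]=0, deg[5]=1.
Step 6: smallest deg-1 vertex = 5, p_6 = 2. Add edge {2,5}. Now deg[5]=0, deg[2]=1.
Final: two remaining deg-1 vertices are 2, 8. Add edge {2,8}.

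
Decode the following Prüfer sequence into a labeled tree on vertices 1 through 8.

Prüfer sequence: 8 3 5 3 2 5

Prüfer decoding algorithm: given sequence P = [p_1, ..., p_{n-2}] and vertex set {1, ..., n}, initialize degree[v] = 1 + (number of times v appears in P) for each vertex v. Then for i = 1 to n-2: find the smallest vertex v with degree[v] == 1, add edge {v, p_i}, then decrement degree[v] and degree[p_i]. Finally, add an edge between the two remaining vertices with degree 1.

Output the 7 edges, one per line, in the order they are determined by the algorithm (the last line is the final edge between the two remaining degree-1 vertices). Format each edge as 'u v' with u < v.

Initial degrees: {1:1, 2:2, 3:3, 4:1, 5:3, 6:1, 7:1, 8:2}
Step 1: smallest deg-1 vertex = 1, p_1 = 8. Add edge {1,8}. Now deg[1]=0, deg[8]=1.
Step 2: smallest deg-1 vertex = 4, p_2 = 3. Add edge {3,4}. Now deg[4]=0, deg[3]=2.
Step 3: smallest deg-1 vertex = 6, p_3 = 5. Add edge {5,6}. Now deg[6]=0, deg[5]=2.
Step 4: smallest deg-1 vertex = 7, p_4 = 3. Add edge {3,7}. Now deg[7]=0, deg[3]=1.
Step 5: smallest deg-1 vertex = 3, p_5 = 2. Add edge {2,3}. Now deg[3]=0, deg[2]=1.
Step 6: smallest deg-1 vertex = 2, p_6 = 5. Add edge {2,5}. Now deg[2]=0, deg[5]=1.
Final: two remaining deg-1 vertices are 5, 8. Add edge {5,8}.

Answer: 1 8
3 4
5 6
3 7
2 3
2 5
5 8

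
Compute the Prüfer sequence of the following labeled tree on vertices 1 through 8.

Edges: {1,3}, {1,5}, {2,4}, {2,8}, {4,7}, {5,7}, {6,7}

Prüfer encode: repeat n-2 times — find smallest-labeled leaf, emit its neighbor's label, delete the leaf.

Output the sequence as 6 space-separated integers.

Answer: 1 5 7 7 4 2

Derivation:
Step 1: leaves = {3,6,8}. Remove smallest leaf 3, emit neighbor 1.
Step 2: leaves = {1,6,8}. Remove smallest leaf 1, emit neighbor 5.
Step 3: leaves = {5,6,8}. Remove smallest leaf 5, emit neighbor 7.
Step 4: leaves = {6,8}. Remove smallest leaf 6, emit neighbor 7.
Step 5: leaves = {7,8}. Remove smallest leaf 7, emit neighbor 4.
Step 6: leaves = {4,8}. Remove smallest leaf 4, emit neighbor 2.
Done: 2 vertices remain (2, 8). Sequence = [1 5 7 7 4 2]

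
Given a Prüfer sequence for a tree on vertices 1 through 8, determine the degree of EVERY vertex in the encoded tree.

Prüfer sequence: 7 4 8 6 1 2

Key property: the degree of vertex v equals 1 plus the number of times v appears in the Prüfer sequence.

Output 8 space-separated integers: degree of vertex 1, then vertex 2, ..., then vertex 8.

p_1 = 7: count[7] becomes 1
p_2 = 4: count[4] becomes 1
p_3 = 8: count[8] becomes 1
p_4 = 6: count[6] becomes 1
p_5 = 1: count[1] becomes 1
p_6 = 2: count[2] becomes 1
Degrees (1 + count): deg[1]=1+1=2, deg[2]=1+1=2, deg[3]=1+0=1, deg[4]=1+1=2, deg[5]=1+0=1, deg[6]=1+1=2, deg[7]=1+1=2, deg[8]=1+1=2

Answer: 2 2 1 2 1 2 2 2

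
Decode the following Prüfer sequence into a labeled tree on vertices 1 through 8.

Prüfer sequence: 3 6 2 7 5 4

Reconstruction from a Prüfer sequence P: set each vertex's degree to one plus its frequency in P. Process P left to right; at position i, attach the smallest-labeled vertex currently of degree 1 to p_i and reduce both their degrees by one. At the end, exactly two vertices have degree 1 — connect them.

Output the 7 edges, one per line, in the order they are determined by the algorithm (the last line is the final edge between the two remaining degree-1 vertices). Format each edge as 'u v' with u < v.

Initial degrees: {1:1, 2:2, 3:2, 4:2, 5:2, 6:2, 7:2, 8:1}
Step 1: smallest deg-1 vertex = 1, p_1 = 3. Add edge {1,3}. Now deg[1]=0, deg[3]=1.
Step 2: smallest deg-1 vertex = 3, p_2 = 6. Add edge {3,6}. Now deg[3]=0, deg[6]=1.
Step 3: smallest deg-1 vertex = 6, p_3 = 2. Add edge {2,6}. Now deg[6]=0, deg[2]=1.
Step 4: smallest deg-1 vertex = 2, p_4 = 7. Add edge {2,7}. Now deg[2]=0, deg[7]=1.
Step 5: smallest deg-1 vertex = 7, p_5 = 5. Add edge {5,7}. Now deg[7]=0, deg[5]=1.
Step 6: smallest deg-1 vertex = 5, p_6 = 4. Add edge {4,5}. Now deg[5]=0, deg[4]=1.
Final: two remaining deg-1 vertices are 4, 8. Add edge {4,8}.

Answer: 1 3
3 6
2 6
2 7
5 7
4 5
4 8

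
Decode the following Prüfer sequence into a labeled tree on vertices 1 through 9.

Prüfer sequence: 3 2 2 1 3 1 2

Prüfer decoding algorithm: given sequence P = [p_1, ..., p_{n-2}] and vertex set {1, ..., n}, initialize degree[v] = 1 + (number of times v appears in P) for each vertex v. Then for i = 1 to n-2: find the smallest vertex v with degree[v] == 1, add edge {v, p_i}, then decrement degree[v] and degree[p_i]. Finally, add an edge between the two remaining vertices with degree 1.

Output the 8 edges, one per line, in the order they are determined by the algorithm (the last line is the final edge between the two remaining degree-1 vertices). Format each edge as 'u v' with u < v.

Answer: 3 4
2 5
2 6
1 7
3 8
1 3
1 2
2 9

Derivation:
Initial degrees: {1:3, 2:4, 3:3, 4:1, 5:1, 6:1, 7:1, 8:1, 9:1}
Step 1: smallest deg-1 vertex = 4, p_1 = 3. Add edge {3,4}. Now deg[4]=0, deg[3]=2.
Step 2: smallest deg-1 vertex = 5, p_2 = 2. Add edge {2,5}. Now deg[5]=0, deg[2]=3.
Step 3: smallest deg-1 vertex = 6, p_3 = 2. Add edge {2,6}. Now deg[6]=0, deg[2]=2.
Step 4: smallest deg-1 vertex = 7, p_4 = 1. Add edge {1,7}. Now deg[7]=0, deg[1]=2.
Step 5: smallest deg-1 vertex = 8, p_5 = 3. Add edge {3,8}. Now deg[8]=0, deg[3]=1.
Step 6: smallest deg-1 vertex = 3, p_6 = 1. Add edge {1,3}. Now deg[3]=0, deg[1]=1.
Step 7: smallest deg-1 vertex = 1, p_7 = 2. Add edge {1,2}. Now deg[1]=0, deg[2]=1.
Final: two remaining deg-1 vertices are 2, 9. Add edge {2,9}.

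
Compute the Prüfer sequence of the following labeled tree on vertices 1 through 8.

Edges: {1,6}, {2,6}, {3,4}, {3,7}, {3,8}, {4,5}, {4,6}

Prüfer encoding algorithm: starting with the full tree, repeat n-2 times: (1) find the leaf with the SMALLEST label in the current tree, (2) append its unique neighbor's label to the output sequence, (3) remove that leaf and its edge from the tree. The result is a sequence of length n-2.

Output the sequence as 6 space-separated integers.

Step 1: leaves = {1,2,5,7,8}. Remove smallest leaf 1, emit neighbor 6.
Step 2: leaves = {2,5,7,8}. Remove smallest leaf 2, emit neighbor 6.
Step 3: leaves = {5,6,7,8}. Remove smallest leaf 5, emit neighbor 4.
Step 4: leaves = {6,7,8}. Remove smallest leaf 6, emit neighbor 4.
Step 5: leaves = {4,7,8}. Remove smallest leaf 4, emit neighbor 3.
Step 6: leaves = {7,8}. Remove smallest leaf 7, emit neighbor 3.
Done: 2 vertices remain (3, 8). Sequence = [6 6 4 4 3 3]

Answer: 6 6 4 4 3 3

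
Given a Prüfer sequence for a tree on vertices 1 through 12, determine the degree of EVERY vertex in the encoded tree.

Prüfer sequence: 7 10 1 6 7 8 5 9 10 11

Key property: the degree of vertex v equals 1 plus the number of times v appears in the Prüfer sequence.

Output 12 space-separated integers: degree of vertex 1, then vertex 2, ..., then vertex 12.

Answer: 2 1 1 1 2 2 3 2 2 3 2 1

Derivation:
p_1 = 7: count[7] becomes 1
p_2 = 10: count[10] becomes 1
p_3 = 1: count[1] becomes 1
p_4 = 6: count[6] becomes 1
p_5 = 7: count[7] becomes 2
p_6 = 8: count[8] becomes 1
p_7 = 5: count[5] becomes 1
p_8 = 9: count[9] becomes 1
p_9 = 10: count[10] becomes 2
p_10 = 11: count[11] becomes 1
Degrees (1 + count): deg[1]=1+1=2, deg[2]=1+0=1, deg[3]=1+0=1, deg[4]=1+0=1, deg[5]=1+1=2, deg[6]=1+1=2, deg[7]=1+2=3, deg[8]=1+1=2, deg[9]=1+1=2, deg[10]=1+2=3, deg[11]=1+1=2, deg[12]=1+0=1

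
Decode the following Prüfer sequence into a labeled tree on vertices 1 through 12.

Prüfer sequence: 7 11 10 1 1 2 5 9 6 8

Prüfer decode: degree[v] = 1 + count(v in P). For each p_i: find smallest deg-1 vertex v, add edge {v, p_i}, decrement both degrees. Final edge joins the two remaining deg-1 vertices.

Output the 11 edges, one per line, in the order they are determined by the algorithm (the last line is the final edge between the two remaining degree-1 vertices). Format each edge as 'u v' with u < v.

Answer: 3 7
4 11
7 10
1 10
1 11
1 2
2 5
5 9
6 9
6 8
8 12

Derivation:
Initial degrees: {1:3, 2:2, 3:1, 4:1, 5:2, 6:2, 7:2, 8:2, 9:2, 10:2, 11:2, 12:1}
Step 1: smallest deg-1 vertex = 3, p_1 = 7. Add edge {3,7}. Now deg[3]=0, deg[7]=1.
Step 2: smallest deg-1 vertex = 4, p_2 = 11. Add edge {4,11}. Now deg[4]=0, deg[11]=1.
Step 3: smallest deg-1 vertex = 7, p_3 = 10. Add edge {7,10}. Now deg[7]=0, deg[10]=1.
Step 4: smallest deg-1 vertex = 10, p_4 = 1. Add edge {1,10}. Now deg[10]=0, deg[1]=2.
Step 5: smallest deg-1 vertex = 11, p_5 = 1. Add edge {1,11}. Now deg[11]=0, deg[1]=1.
Step 6: smallest deg-1 vertex = 1, p_6 = 2. Add edge {1,2}. Now deg[1]=0, deg[2]=1.
Step 7: smallest deg-1 vertex = 2, p_7 = 5. Add edge {2,5}. Now deg[2]=0, deg[5]=1.
Step 8: smallest deg-1 vertex = 5, p_8 = 9. Add edge {5,9}. Now deg[5]=0, deg[9]=1.
Step 9: smallest deg-1 vertex = 9, p_9 = 6. Add edge {6,9}. Now deg[9]=0, deg[6]=1.
Step 10: smallest deg-1 vertex = 6, p_10 = 8. Add edge {6,8}. Now deg[6]=0, deg[8]=1.
Final: two remaining deg-1 vertices are 8, 12. Add edge {8,12}.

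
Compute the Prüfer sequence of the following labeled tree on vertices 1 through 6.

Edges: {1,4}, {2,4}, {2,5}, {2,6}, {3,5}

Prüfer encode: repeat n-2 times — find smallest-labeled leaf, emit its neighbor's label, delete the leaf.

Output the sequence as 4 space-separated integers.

Step 1: leaves = {1,3,6}. Remove smallest leaf 1, emit neighbor 4.
Step 2: leaves = {3,4,6}. Remove smallest leaf 3, emit neighbor 5.
Step 3: leaves = {4,5,6}. Remove smallest leaf 4, emit neighbor 2.
Step 4: leaves = {5,6}. Remove smallest leaf 5, emit neighbor 2.
Done: 2 vertices remain (2, 6). Sequence = [4 5 2 2]

Answer: 4 5 2 2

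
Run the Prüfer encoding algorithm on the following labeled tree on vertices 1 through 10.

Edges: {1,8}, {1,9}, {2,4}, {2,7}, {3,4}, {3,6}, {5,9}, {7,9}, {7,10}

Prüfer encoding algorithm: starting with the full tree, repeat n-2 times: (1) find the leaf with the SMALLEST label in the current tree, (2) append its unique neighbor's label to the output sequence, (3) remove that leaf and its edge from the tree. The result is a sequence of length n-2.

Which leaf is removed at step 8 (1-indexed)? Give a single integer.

Step 1: current leaves = {5,6,8,10}. Remove leaf 5 (neighbor: 9).
Step 2: current leaves = {6,8,10}. Remove leaf 6 (neighbor: 3).
Step 3: current leaves = {3,8,10}. Remove leaf 3 (neighbor: 4).
Step 4: current leaves = {4,8,10}. Remove leaf 4 (neighbor: 2).
Step 5: current leaves = {2,8,10}. Remove leaf 2 (neighbor: 7).
Step 6: current leaves = {8,10}. Remove leaf 8 (neighbor: 1).
Step 7: current leaves = {1,10}. Remove leaf 1 (neighbor: 9).
Step 8: current leaves = {9,10}. Remove leaf 9 (neighbor: 7).

Answer: 9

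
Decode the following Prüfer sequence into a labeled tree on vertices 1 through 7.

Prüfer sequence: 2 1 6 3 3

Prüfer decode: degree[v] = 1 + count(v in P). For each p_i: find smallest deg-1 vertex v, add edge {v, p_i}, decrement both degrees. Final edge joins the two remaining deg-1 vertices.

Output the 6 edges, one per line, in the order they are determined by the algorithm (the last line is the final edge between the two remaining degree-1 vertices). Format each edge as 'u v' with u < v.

Initial degrees: {1:2, 2:2, 3:3, 4:1, 5:1, 6:2, 7:1}
Step 1: smallest deg-1 vertex = 4, p_1 = 2. Add edge {2,4}. Now deg[4]=0, deg[2]=1.
Step 2: smallest deg-1 vertex = 2, p_2 = 1. Add edge {1,2}. Now deg[2]=0, deg[1]=1.
Step 3: smallest deg-1 vertex = 1, p_3 = 6. Add edge {1,6}. Now deg[1]=0, deg[6]=1.
Step 4: smallest deg-1 vertex = 5, p_4 = 3. Add edge {3,5}. Now deg[5]=0, deg[3]=2.
Step 5: smallest deg-1 vertex = 6, p_5 = 3. Add edge {3,6}. Now deg[6]=0, deg[3]=1.
Final: two remaining deg-1 vertices are 3, 7. Add edge {3,7}.

Answer: 2 4
1 2
1 6
3 5
3 6
3 7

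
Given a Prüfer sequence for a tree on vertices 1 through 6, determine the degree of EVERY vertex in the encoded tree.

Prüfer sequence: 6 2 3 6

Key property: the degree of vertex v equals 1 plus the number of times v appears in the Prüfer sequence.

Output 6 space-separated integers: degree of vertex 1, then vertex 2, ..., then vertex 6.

p_1 = 6: count[6] becomes 1
p_2 = 2: count[2] becomes 1
p_3 = 3: count[3] becomes 1
p_4 = 6: count[6] becomes 2
Degrees (1 + count): deg[1]=1+0=1, deg[2]=1+1=2, deg[3]=1+1=2, deg[4]=1+0=1, deg[5]=1+0=1, deg[6]=1+2=3

Answer: 1 2 2 1 1 3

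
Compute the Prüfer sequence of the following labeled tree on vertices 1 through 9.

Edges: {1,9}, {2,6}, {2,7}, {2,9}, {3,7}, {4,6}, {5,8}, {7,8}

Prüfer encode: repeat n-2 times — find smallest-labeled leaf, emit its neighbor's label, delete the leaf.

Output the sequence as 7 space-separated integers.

Answer: 9 7 6 8 2 7 2

Derivation:
Step 1: leaves = {1,3,4,5}. Remove smallest leaf 1, emit neighbor 9.
Step 2: leaves = {3,4,5,9}. Remove smallest leaf 3, emit neighbor 7.
Step 3: leaves = {4,5,9}. Remove smallest leaf 4, emit neighbor 6.
Step 4: leaves = {5,6,9}. Remove smallest leaf 5, emit neighbor 8.
Step 5: leaves = {6,8,9}. Remove smallest leaf 6, emit neighbor 2.
Step 6: leaves = {8,9}. Remove smallest leaf 8, emit neighbor 7.
Step 7: leaves = {7,9}. Remove smallest leaf 7, emit neighbor 2.
Done: 2 vertices remain (2, 9). Sequence = [9 7 6 8 2 7 2]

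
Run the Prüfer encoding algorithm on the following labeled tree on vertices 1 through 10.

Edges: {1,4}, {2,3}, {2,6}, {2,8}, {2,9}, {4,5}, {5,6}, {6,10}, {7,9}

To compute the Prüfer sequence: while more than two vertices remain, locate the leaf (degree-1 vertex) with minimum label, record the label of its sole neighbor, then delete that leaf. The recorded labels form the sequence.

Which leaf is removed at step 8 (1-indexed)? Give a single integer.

Step 1: current leaves = {1,3,7,8,10}. Remove leaf 1 (neighbor: 4).
Step 2: current leaves = {3,4,7,8,10}. Remove leaf 3 (neighbor: 2).
Step 3: current leaves = {4,7,8,10}. Remove leaf 4 (neighbor: 5).
Step 4: current leaves = {5,7,8,10}. Remove leaf 5 (neighbor: 6).
Step 5: current leaves = {7,8,10}. Remove leaf 7 (neighbor: 9).
Step 6: current leaves = {8,9,10}. Remove leaf 8 (neighbor: 2).
Step 7: current leaves = {9,10}. Remove leaf 9 (neighbor: 2).
Step 8: current leaves = {2,10}. Remove leaf 2 (neighbor: 6).

Answer: 2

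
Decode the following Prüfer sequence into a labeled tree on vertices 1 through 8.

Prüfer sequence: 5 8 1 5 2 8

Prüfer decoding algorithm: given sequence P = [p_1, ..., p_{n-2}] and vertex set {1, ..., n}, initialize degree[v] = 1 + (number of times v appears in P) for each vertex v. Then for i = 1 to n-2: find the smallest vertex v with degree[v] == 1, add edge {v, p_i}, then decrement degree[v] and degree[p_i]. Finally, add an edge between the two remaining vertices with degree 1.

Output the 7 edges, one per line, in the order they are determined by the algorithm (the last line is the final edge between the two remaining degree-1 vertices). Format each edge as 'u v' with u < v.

Initial degrees: {1:2, 2:2, 3:1, 4:1, 5:3, 6:1, 7:1, 8:3}
Step 1: smallest deg-1 vertex = 3, p_1 = 5. Add edge {3,5}. Now deg[3]=0, deg[5]=2.
Step 2: smallest deg-1 vertex = 4, p_2 = 8. Add edge {4,8}. Now deg[4]=0, deg[8]=2.
Step 3: smallest deg-1 vertex = 6, p_3 = 1. Add edge {1,6}. Now deg[6]=0, deg[1]=1.
Step 4: smallest deg-1 vertex = 1, p_4 = 5. Add edge {1,5}. Now deg[1]=0, deg[5]=1.
Step 5: smallest deg-1 vertex = 5, p_5 = 2. Add edge {2,5}. Now deg[5]=0, deg[2]=1.
Step 6: smallest deg-1 vertex = 2, p_6 = 8. Add edge {2,8}. Now deg[2]=0, deg[8]=1.
Final: two remaining deg-1 vertices are 7, 8. Add edge {7,8}.

Answer: 3 5
4 8
1 6
1 5
2 5
2 8
7 8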